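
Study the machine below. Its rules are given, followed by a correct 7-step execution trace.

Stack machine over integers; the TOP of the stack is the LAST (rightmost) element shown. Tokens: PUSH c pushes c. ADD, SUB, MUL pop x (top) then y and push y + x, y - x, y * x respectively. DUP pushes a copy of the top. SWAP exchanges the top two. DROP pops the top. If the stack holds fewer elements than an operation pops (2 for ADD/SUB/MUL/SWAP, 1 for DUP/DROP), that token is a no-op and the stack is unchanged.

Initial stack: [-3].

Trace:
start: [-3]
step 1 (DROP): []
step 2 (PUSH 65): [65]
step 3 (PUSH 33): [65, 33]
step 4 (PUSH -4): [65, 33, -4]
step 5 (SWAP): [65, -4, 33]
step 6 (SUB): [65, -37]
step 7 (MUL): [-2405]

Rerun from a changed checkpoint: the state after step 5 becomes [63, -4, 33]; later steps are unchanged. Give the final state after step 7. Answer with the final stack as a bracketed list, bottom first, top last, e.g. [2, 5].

[-2331]

state after step 5 := [63, -4, 33]
step 6 (SUB): [63, -37]
step 7 (MUL): [-2331]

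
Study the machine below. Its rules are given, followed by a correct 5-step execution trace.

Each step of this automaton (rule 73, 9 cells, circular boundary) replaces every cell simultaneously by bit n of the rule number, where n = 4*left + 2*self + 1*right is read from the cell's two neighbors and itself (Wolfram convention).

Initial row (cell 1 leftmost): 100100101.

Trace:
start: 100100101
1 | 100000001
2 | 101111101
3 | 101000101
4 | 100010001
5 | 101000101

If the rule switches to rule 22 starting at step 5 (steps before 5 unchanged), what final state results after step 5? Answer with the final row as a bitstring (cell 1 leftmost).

010111010

(re-executing step 5 under rule 22; state before step 5: 100010001)
5 | 010111010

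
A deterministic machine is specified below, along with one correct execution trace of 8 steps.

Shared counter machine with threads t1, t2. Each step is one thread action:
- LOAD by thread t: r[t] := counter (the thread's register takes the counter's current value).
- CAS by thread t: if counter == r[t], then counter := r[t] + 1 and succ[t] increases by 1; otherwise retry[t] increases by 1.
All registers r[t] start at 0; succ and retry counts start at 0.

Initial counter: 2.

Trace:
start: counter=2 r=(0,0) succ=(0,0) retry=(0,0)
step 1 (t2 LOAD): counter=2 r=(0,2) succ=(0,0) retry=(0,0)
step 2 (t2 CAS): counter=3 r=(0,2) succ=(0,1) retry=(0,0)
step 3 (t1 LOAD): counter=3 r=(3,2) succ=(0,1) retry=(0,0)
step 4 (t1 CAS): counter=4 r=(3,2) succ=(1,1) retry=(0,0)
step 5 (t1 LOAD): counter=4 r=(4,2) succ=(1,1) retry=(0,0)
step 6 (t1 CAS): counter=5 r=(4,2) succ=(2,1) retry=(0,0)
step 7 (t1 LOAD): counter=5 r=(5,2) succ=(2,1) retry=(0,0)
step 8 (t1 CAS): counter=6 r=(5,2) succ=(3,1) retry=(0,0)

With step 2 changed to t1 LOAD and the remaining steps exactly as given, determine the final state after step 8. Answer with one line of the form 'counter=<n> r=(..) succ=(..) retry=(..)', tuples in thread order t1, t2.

counter=5 r=(4,2) succ=(3,0) retry=(0,0)

(re-executing from step 2 with the substitution; state before step 2: counter=2 r=(0,2) succ=(0,0) retry=(0,0))
step 2 (t1 LOAD): counter=2 r=(2,2) succ=(0,0) retry=(0,0)
step 3 (t1 LOAD): counter=2 r=(2,2) succ=(0,0) retry=(0,0)
step 4 (t1 CAS): counter=3 r=(2,2) succ=(1,0) retry=(0,0)
step 5 (t1 LOAD): counter=3 r=(3,2) succ=(1,0) retry=(0,0)
step 6 (t1 CAS): counter=4 r=(3,2) succ=(2,0) retry=(0,0)
step 7 (t1 LOAD): counter=4 r=(4,2) succ=(2,0) retry=(0,0)
step 8 (t1 CAS): counter=5 r=(4,2) succ=(3,0) retry=(0,0)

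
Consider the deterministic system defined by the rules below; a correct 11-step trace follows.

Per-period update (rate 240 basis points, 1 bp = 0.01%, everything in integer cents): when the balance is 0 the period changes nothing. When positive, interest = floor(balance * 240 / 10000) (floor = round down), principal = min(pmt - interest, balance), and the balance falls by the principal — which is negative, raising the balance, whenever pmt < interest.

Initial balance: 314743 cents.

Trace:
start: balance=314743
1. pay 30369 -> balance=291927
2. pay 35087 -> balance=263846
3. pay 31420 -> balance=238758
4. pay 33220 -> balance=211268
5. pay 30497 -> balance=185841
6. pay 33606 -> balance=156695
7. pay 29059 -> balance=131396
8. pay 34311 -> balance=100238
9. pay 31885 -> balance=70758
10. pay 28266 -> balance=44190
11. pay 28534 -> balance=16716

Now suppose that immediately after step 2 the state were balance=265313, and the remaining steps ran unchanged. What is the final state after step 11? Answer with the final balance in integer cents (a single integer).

state after step 2 := balance=265313
3. pay 31420 -> balance=240260
4. pay 33220 -> balance=212806
5. pay 30497 -> balance=187416
6. pay 33606 -> balance=158307
7. pay 29059 -> balance=133047
8. pay 34311 -> balance=101929
9. pay 31885 -> balance=72490
10. pay 28266 -> balance=45963
11. pay 28534 -> balance=18532

18532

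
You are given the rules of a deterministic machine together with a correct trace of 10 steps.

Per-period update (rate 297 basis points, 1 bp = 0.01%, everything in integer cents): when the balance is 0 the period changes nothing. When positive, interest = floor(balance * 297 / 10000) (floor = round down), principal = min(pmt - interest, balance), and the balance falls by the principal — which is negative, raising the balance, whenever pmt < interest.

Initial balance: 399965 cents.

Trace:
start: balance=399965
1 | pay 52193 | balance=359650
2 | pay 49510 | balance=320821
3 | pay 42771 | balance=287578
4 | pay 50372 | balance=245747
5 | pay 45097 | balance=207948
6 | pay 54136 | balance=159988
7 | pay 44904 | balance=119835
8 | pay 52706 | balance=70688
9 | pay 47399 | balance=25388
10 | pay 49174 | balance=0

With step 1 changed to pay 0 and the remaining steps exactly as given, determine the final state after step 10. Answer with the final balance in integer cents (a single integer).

(re-executing from step 1 with the substitution; state before step 1: balance=399965)
1 | pay 0 | balance=411843
2 | pay 49510 | balance=374564
3 | pay 42771 | balance=342917
4 | pay 50372 | balance=302729
5 | pay 45097 | balance=266623
6 | pay 54136 | balance=220405
7 | pay 44904 | balance=182047
8 | pay 52706 | balance=134747
9 | pay 47399 | balance=91349
10 | pay 49174 | balance=44888

44888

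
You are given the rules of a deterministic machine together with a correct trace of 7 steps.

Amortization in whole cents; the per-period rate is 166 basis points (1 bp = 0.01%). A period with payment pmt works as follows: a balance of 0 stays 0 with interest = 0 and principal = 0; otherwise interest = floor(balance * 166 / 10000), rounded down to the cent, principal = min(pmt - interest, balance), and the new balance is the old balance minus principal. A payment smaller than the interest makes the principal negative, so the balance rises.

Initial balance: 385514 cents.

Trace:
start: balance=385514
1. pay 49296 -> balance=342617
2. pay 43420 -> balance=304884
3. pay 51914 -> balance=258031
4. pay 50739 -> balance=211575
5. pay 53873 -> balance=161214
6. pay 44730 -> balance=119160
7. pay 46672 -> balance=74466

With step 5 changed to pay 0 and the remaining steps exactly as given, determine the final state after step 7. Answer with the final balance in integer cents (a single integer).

130142

(re-executing from step 5 with the substitution; state before step 5: balance=211575)
5. pay 0 -> balance=215087
6. pay 44730 -> balance=173927
7. pay 46672 -> balance=130142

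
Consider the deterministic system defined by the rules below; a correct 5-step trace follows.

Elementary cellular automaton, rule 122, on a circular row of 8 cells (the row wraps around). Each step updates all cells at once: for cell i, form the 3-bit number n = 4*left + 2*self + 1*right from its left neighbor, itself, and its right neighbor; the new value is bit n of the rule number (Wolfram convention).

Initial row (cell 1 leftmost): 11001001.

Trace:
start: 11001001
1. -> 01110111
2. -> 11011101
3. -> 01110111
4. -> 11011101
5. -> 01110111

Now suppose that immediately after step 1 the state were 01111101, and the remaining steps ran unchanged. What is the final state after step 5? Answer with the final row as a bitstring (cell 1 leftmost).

01101100

state after step 1 := 01111101
2. -> 11000110
3. -> 11101111
4. -> 00111000
5. -> 01101100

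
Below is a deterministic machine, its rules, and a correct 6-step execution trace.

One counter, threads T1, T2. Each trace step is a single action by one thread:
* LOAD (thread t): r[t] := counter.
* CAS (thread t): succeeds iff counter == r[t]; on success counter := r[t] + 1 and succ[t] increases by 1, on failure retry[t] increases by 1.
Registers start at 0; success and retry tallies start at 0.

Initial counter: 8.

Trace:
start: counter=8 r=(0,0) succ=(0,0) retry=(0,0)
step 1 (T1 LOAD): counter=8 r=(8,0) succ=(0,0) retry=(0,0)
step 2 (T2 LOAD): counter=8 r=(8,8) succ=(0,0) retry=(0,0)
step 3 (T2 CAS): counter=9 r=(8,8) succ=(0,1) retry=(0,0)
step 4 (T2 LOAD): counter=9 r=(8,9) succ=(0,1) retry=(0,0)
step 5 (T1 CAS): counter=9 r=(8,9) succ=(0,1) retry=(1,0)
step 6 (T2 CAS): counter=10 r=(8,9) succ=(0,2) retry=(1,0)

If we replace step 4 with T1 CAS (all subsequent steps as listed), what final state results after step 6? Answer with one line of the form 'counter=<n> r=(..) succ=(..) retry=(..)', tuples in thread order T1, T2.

counter=9 r=(8,8) succ=(0,1) retry=(2,1)

(re-executing from step 4 with the substitution; state before step 4: counter=9 r=(8,8) succ=(0,1) retry=(0,0))
step 4 (T1 CAS): counter=9 r=(8,8) succ=(0,1) retry=(1,0)
step 5 (T1 CAS): counter=9 r=(8,8) succ=(0,1) retry=(2,0)
step 6 (T2 CAS): counter=9 r=(8,8) succ=(0,1) retry=(2,1)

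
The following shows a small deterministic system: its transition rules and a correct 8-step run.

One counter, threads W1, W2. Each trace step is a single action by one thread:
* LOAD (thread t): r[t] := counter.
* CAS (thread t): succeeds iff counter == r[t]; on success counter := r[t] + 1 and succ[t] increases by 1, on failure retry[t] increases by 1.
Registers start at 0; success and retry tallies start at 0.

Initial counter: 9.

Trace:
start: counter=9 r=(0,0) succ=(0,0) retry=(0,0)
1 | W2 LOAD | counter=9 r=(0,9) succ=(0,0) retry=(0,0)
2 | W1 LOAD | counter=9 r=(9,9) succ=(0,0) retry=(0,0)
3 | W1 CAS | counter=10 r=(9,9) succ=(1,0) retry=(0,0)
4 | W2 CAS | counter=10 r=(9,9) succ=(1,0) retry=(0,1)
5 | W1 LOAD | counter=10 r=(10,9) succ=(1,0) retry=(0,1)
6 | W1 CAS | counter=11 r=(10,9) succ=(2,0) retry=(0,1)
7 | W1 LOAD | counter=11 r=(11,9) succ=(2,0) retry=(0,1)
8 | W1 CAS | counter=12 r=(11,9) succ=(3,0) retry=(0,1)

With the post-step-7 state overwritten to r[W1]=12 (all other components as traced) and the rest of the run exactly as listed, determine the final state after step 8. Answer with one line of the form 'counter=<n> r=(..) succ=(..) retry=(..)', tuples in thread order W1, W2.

state after step 7 := counter=11 r=(12,9) succ=(2,0) retry=(0,1)
8 | W1 CAS | counter=11 r=(12,9) succ=(2,0) retry=(1,1)

counter=11 r=(12,9) succ=(2,0) retry=(1,1)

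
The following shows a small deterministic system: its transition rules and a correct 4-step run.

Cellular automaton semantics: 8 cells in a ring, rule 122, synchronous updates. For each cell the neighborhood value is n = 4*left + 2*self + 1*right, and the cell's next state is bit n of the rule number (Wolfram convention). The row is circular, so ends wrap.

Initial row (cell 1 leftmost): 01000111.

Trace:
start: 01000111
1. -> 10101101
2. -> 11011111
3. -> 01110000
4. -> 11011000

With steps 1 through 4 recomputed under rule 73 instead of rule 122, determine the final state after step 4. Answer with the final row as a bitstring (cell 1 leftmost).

(re-executing steps 1..4 under rule 73; state before step 1: 01000111)
1. -> 00010101
2. -> 01000000
3. -> 00011111
4. -> 01010001

01010001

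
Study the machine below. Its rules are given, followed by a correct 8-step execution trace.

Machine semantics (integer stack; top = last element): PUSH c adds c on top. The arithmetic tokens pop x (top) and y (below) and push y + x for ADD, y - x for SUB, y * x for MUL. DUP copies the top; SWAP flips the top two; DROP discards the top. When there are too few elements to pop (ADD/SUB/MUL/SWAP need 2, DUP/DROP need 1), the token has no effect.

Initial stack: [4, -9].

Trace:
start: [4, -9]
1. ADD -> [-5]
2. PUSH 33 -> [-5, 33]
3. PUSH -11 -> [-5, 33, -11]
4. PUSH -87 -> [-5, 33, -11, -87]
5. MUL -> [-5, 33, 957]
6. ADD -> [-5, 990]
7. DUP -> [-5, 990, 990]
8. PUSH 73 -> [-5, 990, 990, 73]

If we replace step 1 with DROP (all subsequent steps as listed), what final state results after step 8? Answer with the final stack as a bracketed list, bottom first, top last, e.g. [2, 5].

[4, 990, 990, 73]

(re-executing from step 1 with the substitution; state before step 1: [4, -9])
1. DROP -> [4]
2. PUSH 33 -> [4, 33]
3. PUSH -11 -> [4, 33, -11]
4. PUSH -87 -> [4, 33, -11, -87]
5. MUL -> [4, 33, 957]
6. ADD -> [4, 990]
7. DUP -> [4, 990, 990]
8. PUSH 73 -> [4, 990, 990, 73]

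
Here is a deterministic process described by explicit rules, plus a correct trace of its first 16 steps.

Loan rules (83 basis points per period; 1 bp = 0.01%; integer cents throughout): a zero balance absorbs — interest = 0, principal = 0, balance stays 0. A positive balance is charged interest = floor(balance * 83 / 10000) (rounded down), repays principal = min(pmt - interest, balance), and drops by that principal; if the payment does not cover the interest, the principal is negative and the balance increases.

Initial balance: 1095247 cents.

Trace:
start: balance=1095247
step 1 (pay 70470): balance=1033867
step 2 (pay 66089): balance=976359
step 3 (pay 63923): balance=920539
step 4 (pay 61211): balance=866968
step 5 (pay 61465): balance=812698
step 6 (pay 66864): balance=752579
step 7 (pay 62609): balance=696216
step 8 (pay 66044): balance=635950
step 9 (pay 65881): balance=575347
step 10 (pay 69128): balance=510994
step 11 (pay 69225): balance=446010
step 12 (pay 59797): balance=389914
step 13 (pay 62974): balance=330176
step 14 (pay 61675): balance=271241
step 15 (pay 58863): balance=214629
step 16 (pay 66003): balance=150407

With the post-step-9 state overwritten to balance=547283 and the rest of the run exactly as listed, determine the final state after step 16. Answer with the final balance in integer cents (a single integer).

120671

state after step 9 := balance=547283
step 10 (pay 69128): balance=482697
step 11 (pay 69225): balance=417478
step 12 (pay 59797): balance=361146
step 13 (pay 62974): balance=301169
step 14 (pay 61675): balance=241993
step 15 (pay 58863): balance=185138
step 16 (pay 66003): balance=120671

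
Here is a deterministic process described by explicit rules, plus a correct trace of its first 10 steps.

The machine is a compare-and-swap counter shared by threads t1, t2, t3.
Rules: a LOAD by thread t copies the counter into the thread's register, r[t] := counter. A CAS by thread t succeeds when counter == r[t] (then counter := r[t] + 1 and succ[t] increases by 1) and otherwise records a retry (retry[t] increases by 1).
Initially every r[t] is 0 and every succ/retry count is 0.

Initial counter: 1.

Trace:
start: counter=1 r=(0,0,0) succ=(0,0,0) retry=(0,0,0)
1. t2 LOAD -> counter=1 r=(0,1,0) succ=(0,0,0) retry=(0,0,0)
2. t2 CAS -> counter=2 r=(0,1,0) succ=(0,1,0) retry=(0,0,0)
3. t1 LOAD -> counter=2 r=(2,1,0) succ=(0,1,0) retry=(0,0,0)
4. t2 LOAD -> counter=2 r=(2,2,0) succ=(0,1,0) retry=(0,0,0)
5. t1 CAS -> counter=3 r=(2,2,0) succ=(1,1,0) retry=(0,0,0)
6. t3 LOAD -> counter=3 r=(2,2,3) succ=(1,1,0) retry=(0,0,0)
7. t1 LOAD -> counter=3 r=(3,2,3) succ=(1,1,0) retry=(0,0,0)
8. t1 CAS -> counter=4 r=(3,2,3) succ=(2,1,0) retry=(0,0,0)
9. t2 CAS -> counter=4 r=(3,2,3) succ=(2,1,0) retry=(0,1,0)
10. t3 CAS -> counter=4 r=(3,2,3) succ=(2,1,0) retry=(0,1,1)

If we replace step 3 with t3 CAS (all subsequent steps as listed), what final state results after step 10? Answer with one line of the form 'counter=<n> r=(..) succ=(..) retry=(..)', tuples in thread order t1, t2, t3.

counter=3 r=(2,2,2) succ=(1,1,0) retry=(1,1,2)

(re-executing from step 3 with the substitution; state before step 3: counter=2 r=(0,1,0) succ=(0,1,0) retry=(0,0,0))
3. t3 CAS -> counter=2 r=(0,1,0) succ=(0,1,0) retry=(0,0,1)
4. t2 LOAD -> counter=2 r=(0,2,0) succ=(0,1,0) retry=(0,0,1)
5. t1 CAS -> counter=2 r=(0,2,0) succ=(0,1,0) retry=(1,0,1)
6. t3 LOAD -> counter=2 r=(0,2,2) succ=(0,1,0) retry=(1,0,1)
7. t1 LOAD -> counter=2 r=(2,2,2) succ=(0,1,0) retry=(1,0,1)
8. t1 CAS -> counter=3 r=(2,2,2) succ=(1,1,0) retry=(1,0,1)
9. t2 CAS -> counter=3 r=(2,2,2) succ=(1,1,0) retry=(1,1,1)
10. t3 CAS -> counter=3 r=(2,2,2) succ=(1,1,0) retry=(1,1,2)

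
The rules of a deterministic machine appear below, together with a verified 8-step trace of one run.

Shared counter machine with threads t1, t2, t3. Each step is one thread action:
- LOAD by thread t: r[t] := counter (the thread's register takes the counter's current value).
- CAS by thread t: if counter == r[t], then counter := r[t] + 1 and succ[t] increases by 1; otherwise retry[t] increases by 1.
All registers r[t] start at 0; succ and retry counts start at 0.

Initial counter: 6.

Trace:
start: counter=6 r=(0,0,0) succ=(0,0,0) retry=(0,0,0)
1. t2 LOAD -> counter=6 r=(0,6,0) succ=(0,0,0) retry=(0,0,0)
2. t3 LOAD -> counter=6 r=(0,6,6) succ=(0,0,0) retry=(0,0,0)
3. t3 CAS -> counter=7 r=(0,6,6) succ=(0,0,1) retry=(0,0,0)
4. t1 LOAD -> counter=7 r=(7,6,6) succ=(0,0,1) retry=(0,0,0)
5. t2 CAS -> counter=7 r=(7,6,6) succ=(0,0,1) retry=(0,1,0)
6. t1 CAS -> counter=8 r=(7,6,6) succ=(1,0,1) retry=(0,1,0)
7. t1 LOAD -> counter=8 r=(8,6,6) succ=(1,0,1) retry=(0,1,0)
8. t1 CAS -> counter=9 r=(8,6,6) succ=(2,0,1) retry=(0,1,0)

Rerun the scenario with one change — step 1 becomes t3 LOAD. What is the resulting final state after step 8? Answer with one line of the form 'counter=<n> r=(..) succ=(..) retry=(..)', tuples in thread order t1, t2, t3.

(re-executing from step 1 with the substitution; state before step 1: counter=6 r=(0,0,0) succ=(0,0,0) retry=(0,0,0))
1. t3 LOAD -> counter=6 r=(0,0,6) succ=(0,0,0) retry=(0,0,0)
2. t3 LOAD -> counter=6 r=(0,0,6) succ=(0,0,0) retry=(0,0,0)
3. t3 CAS -> counter=7 r=(0,0,6) succ=(0,0,1) retry=(0,0,0)
4. t1 LOAD -> counter=7 r=(7,0,6) succ=(0,0,1) retry=(0,0,0)
5. t2 CAS -> counter=7 r=(7,0,6) succ=(0,0,1) retry=(0,1,0)
6. t1 CAS -> counter=8 r=(7,0,6) succ=(1,0,1) retry=(0,1,0)
7. t1 LOAD -> counter=8 r=(8,0,6) succ=(1,0,1) retry=(0,1,0)
8. t1 CAS -> counter=9 r=(8,0,6) succ=(2,0,1) retry=(0,1,0)

counter=9 r=(8,0,6) succ=(2,0,1) retry=(0,1,0)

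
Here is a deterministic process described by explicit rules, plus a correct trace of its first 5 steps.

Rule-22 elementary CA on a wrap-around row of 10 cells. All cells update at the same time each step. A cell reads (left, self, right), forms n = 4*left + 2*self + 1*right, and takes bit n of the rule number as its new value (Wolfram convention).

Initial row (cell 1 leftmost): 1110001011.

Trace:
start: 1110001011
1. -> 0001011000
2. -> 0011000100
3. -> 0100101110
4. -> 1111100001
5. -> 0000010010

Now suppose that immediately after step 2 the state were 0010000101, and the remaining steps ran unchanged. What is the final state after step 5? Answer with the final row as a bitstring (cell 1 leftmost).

state after step 2 := 0010000101
3. -> 1111001101
4. -> 0000110000
5. -> 0001001000

0001001000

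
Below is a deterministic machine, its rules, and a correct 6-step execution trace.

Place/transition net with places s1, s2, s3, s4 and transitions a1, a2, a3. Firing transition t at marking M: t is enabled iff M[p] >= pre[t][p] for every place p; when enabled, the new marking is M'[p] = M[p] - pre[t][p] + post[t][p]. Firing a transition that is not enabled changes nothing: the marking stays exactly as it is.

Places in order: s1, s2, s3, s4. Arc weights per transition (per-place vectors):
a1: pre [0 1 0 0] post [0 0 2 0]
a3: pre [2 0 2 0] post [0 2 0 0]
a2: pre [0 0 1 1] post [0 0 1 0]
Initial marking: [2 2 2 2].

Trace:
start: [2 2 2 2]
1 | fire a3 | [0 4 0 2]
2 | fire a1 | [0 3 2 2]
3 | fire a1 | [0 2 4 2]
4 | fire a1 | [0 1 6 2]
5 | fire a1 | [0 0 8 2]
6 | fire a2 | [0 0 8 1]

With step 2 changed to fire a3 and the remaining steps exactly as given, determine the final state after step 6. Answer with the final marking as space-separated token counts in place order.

(re-executing from step 2 with the substitution; state before step 2: [0 4 0 2])
2 | fire a3 | [0 4 0 2]
3 | fire a1 | [0 3 2 2]
4 | fire a1 | [0 2 4 2]
5 | fire a1 | [0 1 6 2]
6 | fire a2 | [0 1 6 1]

0 1 6 1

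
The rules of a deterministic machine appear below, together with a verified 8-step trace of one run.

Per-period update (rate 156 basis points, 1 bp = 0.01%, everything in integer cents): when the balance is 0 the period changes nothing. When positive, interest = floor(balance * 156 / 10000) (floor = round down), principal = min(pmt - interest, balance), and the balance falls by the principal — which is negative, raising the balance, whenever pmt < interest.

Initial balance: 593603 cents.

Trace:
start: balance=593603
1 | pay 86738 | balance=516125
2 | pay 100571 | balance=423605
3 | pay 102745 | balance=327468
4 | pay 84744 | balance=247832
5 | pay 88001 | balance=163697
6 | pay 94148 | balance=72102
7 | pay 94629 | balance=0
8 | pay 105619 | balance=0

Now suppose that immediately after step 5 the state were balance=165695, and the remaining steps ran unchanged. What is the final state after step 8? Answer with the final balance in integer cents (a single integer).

state after step 5 := balance=165695
6 | pay 94148 | balance=74131
7 | pay 94629 | balance=0
8 | pay 105619 | balance=0

0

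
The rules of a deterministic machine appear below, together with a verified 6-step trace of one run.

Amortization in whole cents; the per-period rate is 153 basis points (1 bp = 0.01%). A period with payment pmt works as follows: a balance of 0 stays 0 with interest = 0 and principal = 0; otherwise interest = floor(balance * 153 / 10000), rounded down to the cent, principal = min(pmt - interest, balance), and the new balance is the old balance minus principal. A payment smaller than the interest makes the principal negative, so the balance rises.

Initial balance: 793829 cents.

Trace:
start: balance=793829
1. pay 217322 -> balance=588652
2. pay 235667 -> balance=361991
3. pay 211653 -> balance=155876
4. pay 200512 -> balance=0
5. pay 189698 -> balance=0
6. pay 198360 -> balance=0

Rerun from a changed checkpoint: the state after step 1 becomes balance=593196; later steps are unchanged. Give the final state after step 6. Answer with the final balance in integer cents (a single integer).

0

state after step 1 := balance=593196
2. pay 235667 -> balance=366604
3. pay 211653 -> balance=160560
4. pay 200512 -> balance=0
5. pay 189698 -> balance=0
6. pay 198360 -> balance=0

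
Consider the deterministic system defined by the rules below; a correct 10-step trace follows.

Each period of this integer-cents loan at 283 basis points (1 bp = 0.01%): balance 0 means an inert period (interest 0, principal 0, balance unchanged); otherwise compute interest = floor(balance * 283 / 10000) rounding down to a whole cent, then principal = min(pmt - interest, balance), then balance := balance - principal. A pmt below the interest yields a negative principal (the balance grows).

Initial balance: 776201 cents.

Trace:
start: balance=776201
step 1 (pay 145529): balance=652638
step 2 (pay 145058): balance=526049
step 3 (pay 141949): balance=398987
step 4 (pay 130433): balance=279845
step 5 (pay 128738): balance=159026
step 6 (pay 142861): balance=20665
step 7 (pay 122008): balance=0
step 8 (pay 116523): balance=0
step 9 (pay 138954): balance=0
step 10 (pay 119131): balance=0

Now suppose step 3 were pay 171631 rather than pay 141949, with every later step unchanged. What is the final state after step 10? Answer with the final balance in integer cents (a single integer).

0

(re-executing from step 3 with the substitution; state before step 3: balance=526049)
step 3 (pay 171631): balance=369305
step 4 (pay 130433): balance=249323
step 5 (pay 128738): balance=127640
step 6 (pay 142861): balance=0
step 7 (pay 122008): balance=0
step 8 (pay 116523): balance=0
step 9 (pay 138954): balance=0
step 10 (pay 119131): balance=0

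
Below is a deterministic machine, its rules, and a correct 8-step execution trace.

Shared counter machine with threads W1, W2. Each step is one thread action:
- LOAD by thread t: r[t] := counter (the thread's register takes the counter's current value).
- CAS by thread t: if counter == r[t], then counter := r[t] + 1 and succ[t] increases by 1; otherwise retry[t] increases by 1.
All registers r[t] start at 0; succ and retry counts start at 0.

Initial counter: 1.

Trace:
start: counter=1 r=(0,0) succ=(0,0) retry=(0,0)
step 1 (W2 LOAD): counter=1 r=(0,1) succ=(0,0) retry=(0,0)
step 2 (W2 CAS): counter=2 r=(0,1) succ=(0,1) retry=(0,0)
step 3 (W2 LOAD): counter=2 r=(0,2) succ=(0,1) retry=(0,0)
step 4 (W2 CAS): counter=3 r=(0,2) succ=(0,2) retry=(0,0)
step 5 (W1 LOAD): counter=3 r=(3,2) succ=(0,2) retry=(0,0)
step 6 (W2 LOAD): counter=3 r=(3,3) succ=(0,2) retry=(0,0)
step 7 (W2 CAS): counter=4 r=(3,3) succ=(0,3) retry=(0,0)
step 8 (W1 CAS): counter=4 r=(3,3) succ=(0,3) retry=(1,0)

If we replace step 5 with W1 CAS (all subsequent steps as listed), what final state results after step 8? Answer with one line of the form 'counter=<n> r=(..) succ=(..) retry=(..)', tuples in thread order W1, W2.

(re-executing from step 5 with the substitution; state before step 5: counter=3 r=(0,2) succ=(0,2) retry=(0,0))
step 5 (W1 CAS): counter=3 r=(0,2) succ=(0,2) retry=(1,0)
step 6 (W2 LOAD): counter=3 r=(0,3) succ=(0,2) retry=(1,0)
step 7 (W2 CAS): counter=4 r=(0,3) succ=(0,3) retry=(1,0)
step 8 (W1 CAS): counter=4 r=(0,3) succ=(0,3) retry=(2,0)

counter=4 r=(0,3) succ=(0,3) retry=(2,0)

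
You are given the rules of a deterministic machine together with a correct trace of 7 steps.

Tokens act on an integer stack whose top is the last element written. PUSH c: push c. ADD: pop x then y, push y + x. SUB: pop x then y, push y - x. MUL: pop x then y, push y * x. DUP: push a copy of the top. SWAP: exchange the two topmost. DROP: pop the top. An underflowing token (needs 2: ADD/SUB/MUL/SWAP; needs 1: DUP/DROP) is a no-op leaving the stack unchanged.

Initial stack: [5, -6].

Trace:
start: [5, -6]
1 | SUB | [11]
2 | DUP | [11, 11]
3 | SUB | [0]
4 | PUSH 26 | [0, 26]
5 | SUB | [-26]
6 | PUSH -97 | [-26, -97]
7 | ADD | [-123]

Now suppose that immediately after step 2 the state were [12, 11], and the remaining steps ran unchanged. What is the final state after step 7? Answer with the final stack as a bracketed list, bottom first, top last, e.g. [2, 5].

[-122]

state after step 2 := [12, 11]
3 | SUB | [1]
4 | PUSH 26 | [1, 26]
5 | SUB | [-25]
6 | PUSH -97 | [-25, -97]
7 | ADD | [-122]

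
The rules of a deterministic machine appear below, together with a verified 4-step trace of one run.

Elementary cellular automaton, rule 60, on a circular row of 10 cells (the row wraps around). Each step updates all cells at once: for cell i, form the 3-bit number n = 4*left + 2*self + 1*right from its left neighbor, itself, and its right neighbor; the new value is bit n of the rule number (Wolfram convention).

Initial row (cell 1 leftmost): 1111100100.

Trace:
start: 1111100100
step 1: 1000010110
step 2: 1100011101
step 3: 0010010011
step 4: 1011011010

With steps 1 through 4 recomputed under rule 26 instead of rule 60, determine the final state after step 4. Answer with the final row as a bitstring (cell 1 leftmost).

0010001001

(re-executing steps 1..4 under rule 26; state before step 1: 1111100100)
step 1: 1000011011
step 2: 0100110010
step 3: 1011101101
step 4: 0010001001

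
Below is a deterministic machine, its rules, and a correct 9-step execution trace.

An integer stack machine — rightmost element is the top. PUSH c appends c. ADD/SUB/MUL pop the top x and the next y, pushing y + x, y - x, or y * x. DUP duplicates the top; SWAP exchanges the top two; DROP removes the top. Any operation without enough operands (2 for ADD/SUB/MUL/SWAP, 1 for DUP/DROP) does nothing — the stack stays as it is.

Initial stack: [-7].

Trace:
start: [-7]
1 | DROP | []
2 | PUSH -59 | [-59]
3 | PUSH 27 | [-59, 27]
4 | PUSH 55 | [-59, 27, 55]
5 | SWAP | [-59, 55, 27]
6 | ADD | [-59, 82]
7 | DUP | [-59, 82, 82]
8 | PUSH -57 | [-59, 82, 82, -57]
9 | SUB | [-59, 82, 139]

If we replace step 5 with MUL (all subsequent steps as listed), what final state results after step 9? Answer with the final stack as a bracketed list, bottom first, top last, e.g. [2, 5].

(re-executing from step 5 with the substitution; state before step 5: [-59, 27, 55])
5 | MUL | [-59, 1485]
6 | ADD | [1426]
7 | DUP | [1426, 1426]
8 | PUSH -57 | [1426, 1426, -57]
9 | SUB | [1426, 1483]

[1426, 1483]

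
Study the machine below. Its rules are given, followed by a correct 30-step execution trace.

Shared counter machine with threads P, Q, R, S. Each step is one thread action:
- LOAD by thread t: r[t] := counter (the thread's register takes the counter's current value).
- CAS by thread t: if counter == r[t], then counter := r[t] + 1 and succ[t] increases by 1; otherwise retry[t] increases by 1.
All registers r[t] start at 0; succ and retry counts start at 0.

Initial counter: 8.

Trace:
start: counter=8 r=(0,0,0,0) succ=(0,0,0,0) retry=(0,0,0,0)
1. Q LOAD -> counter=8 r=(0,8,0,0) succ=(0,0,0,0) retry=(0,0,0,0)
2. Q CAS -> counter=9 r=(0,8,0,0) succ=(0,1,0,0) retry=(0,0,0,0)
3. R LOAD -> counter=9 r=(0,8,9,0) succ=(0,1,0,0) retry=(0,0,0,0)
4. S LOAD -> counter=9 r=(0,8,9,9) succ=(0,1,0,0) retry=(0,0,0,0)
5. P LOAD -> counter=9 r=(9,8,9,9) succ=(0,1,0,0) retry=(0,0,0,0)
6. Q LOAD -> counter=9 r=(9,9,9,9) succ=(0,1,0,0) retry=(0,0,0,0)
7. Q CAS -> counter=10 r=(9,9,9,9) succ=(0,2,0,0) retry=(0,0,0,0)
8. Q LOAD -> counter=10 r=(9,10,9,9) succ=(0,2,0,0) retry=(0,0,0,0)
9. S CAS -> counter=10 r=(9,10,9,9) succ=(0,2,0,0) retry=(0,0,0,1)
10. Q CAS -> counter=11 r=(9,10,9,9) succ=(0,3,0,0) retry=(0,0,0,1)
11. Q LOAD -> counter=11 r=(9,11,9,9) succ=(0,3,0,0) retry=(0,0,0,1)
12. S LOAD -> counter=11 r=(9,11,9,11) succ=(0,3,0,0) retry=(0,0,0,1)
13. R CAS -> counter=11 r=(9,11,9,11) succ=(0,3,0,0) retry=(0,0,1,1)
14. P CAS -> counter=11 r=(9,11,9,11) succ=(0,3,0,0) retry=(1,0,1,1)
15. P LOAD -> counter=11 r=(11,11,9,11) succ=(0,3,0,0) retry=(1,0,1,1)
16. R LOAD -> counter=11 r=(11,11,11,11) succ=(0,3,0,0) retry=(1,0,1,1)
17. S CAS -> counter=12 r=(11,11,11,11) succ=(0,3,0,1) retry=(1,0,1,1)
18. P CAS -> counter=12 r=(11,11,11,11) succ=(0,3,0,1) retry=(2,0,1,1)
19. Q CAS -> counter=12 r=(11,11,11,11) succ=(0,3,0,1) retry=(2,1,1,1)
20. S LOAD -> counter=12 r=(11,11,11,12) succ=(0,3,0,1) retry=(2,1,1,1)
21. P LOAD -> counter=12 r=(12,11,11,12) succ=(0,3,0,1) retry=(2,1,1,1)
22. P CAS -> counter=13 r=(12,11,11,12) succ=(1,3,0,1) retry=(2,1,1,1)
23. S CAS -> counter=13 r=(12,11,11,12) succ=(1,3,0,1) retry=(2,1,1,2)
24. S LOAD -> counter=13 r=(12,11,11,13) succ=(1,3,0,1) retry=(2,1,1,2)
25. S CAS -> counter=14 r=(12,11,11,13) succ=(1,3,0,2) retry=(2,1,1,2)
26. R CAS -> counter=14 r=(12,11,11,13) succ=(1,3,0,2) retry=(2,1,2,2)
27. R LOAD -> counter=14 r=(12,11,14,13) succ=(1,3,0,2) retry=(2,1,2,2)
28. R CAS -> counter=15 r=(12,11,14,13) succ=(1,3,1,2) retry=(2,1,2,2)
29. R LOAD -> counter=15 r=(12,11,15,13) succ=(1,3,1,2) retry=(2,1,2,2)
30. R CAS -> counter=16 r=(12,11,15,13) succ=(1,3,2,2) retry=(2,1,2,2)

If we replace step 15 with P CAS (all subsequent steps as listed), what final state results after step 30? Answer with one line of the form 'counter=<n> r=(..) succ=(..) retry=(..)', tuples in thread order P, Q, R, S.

counter=16 r=(12,11,15,13) succ=(1,3,2,2) retry=(3,1,2,2)

(re-executing from step 15 with the substitution; state before step 15: counter=11 r=(9,11,9,11) succ=(0,3,0,0) retry=(1,0,1,1))
15. P CAS -> counter=11 r=(9,11,9,11) succ=(0,3,0,0) retry=(2,0,1,1)
16. R LOAD -> counter=11 r=(9,11,11,11) succ=(0,3,0,0) retry=(2,0,1,1)
17. S CAS -> counter=12 r=(9,11,11,11) succ=(0,3,0,1) retry=(2,0,1,1)
18. P CAS -> counter=12 r=(9,11,11,11) succ=(0,3,0,1) retry=(3,0,1,1)
19. Q CAS -> counter=12 r=(9,11,11,11) succ=(0,3,0,1) retry=(3,1,1,1)
20. S LOAD -> counter=12 r=(9,11,11,12) succ=(0,3,0,1) retry=(3,1,1,1)
21. P LOAD -> counter=12 r=(12,11,11,12) succ=(0,3,0,1) retry=(3,1,1,1)
22. P CAS -> counter=13 r=(12,11,11,12) succ=(1,3,0,1) retry=(3,1,1,1)
23. S CAS -> counter=13 r=(12,11,11,12) succ=(1,3,0,1) retry=(3,1,1,2)
24. S LOAD -> counter=13 r=(12,11,11,13) succ=(1,3,0,1) retry=(3,1,1,2)
25. S CAS -> counter=14 r=(12,11,11,13) succ=(1,3,0,2) retry=(3,1,1,2)
26. R CAS -> counter=14 r=(12,11,11,13) succ=(1,3,0,2) retry=(3,1,2,2)
27. R LOAD -> counter=14 r=(12,11,14,13) succ=(1,3,0,2) retry=(3,1,2,2)
28. R CAS -> counter=15 r=(12,11,14,13) succ=(1,3,1,2) retry=(3,1,2,2)
29. R LOAD -> counter=15 r=(12,11,15,13) succ=(1,3,1,2) retry=(3,1,2,2)
30. R CAS -> counter=16 r=(12,11,15,13) succ=(1,3,2,2) retry=(3,1,2,2)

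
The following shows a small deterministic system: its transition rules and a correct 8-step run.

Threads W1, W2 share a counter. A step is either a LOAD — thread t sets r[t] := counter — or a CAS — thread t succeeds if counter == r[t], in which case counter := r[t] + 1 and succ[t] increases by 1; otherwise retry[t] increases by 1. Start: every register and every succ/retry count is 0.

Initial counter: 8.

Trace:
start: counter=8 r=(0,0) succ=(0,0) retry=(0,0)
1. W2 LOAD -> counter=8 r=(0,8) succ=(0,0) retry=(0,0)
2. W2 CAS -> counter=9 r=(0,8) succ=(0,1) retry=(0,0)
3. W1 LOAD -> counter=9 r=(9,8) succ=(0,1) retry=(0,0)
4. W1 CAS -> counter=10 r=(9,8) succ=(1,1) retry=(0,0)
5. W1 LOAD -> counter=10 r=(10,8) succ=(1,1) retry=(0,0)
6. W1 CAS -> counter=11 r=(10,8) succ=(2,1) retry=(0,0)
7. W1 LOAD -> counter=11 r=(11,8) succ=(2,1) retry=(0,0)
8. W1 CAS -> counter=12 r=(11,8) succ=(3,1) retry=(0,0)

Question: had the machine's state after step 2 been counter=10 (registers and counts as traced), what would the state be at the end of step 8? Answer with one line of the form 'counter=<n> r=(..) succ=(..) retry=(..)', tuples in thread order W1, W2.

counter=13 r=(12,8) succ=(3,1) retry=(0,0)

state after step 2 := counter=10 r=(0,8) succ=(0,1) retry=(0,0)
3. W1 LOAD -> counter=10 r=(10,8) succ=(0,1) retry=(0,0)
4. W1 CAS -> counter=11 r=(10,8) succ=(1,1) retry=(0,0)
5. W1 LOAD -> counter=11 r=(11,8) succ=(1,1) retry=(0,0)
6. W1 CAS -> counter=12 r=(11,8) succ=(2,1) retry=(0,0)
7. W1 LOAD -> counter=12 r=(12,8) succ=(2,1) retry=(0,0)
8. W1 CAS -> counter=13 r=(12,8) succ=(3,1) retry=(0,0)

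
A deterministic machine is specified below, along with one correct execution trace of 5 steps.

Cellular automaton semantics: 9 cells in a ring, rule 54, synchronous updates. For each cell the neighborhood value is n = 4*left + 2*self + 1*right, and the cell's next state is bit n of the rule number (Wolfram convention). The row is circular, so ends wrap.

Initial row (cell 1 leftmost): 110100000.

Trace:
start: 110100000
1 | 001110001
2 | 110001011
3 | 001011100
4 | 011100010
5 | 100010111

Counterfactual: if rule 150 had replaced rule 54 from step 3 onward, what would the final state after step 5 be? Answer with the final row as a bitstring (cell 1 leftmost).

011101001

(re-executing steps 3..5 under rule 150; state before step 3: 110001011)
3 | 101011001
4 | 001000110
5 | 011101001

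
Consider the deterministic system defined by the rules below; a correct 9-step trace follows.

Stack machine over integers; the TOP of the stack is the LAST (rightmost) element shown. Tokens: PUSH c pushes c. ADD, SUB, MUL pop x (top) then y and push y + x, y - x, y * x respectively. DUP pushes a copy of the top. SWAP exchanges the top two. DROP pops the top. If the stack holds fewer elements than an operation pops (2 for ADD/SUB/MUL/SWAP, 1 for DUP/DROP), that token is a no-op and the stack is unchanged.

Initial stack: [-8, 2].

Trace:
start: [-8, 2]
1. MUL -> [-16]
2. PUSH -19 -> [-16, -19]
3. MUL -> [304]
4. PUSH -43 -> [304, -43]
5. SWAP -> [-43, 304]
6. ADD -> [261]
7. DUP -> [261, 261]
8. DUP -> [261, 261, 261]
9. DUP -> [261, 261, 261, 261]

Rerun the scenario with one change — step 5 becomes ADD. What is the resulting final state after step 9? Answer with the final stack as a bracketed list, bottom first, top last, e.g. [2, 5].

[261, 261, 261, 261]

(re-executing from step 5 with the substitution; state before step 5: [304, -43])
5. ADD -> [261]
6. ADD -> [261]
7. DUP -> [261, 261]
8. DUP -> [261, 261, 261]
9. DUP -> [261, 261, 261, 261]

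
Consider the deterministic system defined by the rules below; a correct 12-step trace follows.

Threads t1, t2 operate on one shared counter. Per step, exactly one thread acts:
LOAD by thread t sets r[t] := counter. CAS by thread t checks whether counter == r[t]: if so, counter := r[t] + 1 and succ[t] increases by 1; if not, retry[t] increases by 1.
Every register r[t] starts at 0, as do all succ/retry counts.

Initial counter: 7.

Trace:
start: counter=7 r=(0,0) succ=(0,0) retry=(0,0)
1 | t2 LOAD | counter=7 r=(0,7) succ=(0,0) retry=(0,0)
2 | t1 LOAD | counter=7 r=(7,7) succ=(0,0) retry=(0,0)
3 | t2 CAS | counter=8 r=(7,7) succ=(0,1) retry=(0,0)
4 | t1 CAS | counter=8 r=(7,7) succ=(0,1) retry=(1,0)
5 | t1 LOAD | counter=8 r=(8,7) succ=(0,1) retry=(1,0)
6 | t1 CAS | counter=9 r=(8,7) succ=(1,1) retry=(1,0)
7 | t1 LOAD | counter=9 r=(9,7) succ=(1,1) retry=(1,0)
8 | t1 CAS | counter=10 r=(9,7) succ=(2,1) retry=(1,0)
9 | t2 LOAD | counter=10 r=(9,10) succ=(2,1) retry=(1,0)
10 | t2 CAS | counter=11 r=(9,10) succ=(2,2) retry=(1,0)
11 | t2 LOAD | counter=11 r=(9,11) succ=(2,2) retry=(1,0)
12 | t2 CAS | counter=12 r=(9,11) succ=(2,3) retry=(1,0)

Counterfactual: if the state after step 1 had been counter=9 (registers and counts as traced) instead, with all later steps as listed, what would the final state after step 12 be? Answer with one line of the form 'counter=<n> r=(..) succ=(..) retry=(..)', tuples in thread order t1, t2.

state after step 1 := counter=9 r=(0,7) succ=(0,0) retry=(0,0)
2 | t1 LOAD | counter=9 r=(9,7) succ=(0,0) retry=(0,0)
3 | t2 CAS | counter=9 r=(9,7) succ=(0,0) retry=(0,1)
4 | t1 CAS | counter=10 r=(9,7) succ=(1,0) retry=(0,1)
5 | t1 LOAD | counter=10 r=(10,7) succ=(1,0) retry=(0,1)
6 | t1 CAS | counter=11 r=(10,7) succ=(2,0) retry=(0,1)
7 | t1 LOAD | counter=11 r=(11,7) succ=(2,0) retry=(0,1)
8 | t1 CAS | counter=12 r=(11,7) succ=(3,0) retry=(0,1)
9 | t2 LOAD | counter=12 r=(11,12) succ=(3,0) retry=(0,1)
10 | t2 CAS | counter=13 r=(11,12) succ=(3,1) retry=(0,1)
11 | t2 LOAD | counter=13 r=(11,13) succ=(3,1) retry=(0,1)
12 | t2 CAS | counter=14 r=(11,13) succ=(3,2) retry=(0,1)

counter=14 r=(11,13) succ=(3,2) retry=(0,1)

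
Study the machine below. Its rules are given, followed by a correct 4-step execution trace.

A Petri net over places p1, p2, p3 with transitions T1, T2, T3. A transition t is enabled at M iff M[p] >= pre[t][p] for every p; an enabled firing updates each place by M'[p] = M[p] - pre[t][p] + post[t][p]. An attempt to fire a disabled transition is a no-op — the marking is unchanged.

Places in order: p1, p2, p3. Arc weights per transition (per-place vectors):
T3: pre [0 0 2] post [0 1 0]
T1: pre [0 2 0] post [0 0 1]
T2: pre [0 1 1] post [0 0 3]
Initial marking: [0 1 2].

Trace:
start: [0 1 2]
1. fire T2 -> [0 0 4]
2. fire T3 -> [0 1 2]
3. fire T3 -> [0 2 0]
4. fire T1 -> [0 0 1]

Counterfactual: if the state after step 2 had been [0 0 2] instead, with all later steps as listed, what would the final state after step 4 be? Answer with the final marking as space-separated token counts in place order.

0 1 0

state after step 2 := [0 0 2]
3. fire T3 -> [0 1 0]
4. fire T1 -> [0 1 0]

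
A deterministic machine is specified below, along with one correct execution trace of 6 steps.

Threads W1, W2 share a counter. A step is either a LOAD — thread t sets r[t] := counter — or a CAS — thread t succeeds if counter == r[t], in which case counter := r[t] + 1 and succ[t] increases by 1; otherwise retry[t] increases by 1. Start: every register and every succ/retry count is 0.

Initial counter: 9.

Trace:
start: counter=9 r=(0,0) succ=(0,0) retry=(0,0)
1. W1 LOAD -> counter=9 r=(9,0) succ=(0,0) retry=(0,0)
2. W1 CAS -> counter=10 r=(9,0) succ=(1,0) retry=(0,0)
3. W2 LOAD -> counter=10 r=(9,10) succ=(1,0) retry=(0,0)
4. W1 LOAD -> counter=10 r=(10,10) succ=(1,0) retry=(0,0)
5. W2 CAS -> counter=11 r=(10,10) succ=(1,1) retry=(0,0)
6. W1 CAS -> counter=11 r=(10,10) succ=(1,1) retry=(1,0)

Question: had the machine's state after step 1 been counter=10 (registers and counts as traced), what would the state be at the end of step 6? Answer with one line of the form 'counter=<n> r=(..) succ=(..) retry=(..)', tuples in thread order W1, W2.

counter=11 r=(10,10) succ=(0,1) retry=(2,0)

state after step 1 := counter=10 r=(9,0) succ=(0,0) retry=(0,0)
2. W1 CAS -> counter=10 r=(9,0) succ=(0,0) retry=(1,0)
3. W2 LOAD -> counter=10 r=(9,10) succ=(0,0) retry=(1,0)
4. W1 LOAD -> counter=10 r=(10,10) succ=(0,0) retry=(1,0)
5. W2 CAS -> counter=11 r=(10,10) succ=(0,1) retry=(1,0)
6. W1 CAS -> counter=11 r=(10,10) succ=(0,1) retry=(2,0)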